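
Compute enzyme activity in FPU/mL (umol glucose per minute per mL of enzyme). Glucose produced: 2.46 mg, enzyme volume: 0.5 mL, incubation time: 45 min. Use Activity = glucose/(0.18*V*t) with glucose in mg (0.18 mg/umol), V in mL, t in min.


Activity = glucose_mg / (0.18 mg/umol * V_mL * t_min)
= 2.46 / (0.18 * 0.5 * 45)
= 0.6074 FPU/mL

0.6074 FPU/mL


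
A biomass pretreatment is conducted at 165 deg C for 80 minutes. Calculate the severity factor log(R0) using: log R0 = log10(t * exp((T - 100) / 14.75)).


logR0 = log10(t * exp((T - 100) / 14.75))
= log10(80 * exp((165 - 100) / 14.75))
= 3.8169

3.8169


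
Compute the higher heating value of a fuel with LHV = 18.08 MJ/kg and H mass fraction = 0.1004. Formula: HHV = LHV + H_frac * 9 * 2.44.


HHV = LHV + H_frac * 9 * 2.44
= 18.08 + 0.1004 * 9 * 2.44
= 20.2848 MJ/kg

20.2848 MJ/kg


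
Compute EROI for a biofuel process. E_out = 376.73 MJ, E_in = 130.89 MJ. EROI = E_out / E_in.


EROI = E_out / E_in
= 376.73 / 130.89
= 2.8782

2.8782


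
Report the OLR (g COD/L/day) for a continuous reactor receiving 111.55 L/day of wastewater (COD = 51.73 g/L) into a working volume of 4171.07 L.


OLR = Q * S / V
= 111.55 * 51.73 / 4171.07
= 1.3835 g/L/day

1.3835 g/L/day


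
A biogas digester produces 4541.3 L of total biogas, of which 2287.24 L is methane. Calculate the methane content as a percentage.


CH4% = V_CH4 / V_total * 100
= 2287.24 / 4541.3 * 100
= 50.3653%

50.3653%


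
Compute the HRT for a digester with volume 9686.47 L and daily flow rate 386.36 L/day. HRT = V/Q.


HRT = V / Q
= 9686.47 / 386.36
= 25.0711 days

25.0711 days


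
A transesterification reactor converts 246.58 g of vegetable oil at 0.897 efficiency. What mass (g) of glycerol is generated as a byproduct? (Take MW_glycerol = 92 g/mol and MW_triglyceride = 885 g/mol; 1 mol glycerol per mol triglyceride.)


glycerol = oil * conv * (92/885)
= 246.58 * 0.897 * 92 / 885
= 22.9930 g

22.9930 g


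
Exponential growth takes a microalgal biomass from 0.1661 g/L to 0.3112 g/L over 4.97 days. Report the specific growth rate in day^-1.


mu = ln(X2/X1) / dt
= ln(0.3112/0.1661) / 4.97
= 0.1263 per day

0.1263 per day


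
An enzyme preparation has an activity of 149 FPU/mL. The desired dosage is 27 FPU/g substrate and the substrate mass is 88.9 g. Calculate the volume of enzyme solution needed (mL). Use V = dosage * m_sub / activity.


V = dosage * m_sub / activity
V = 27 * 88.9 / 149
V = 16.1094 mL

16.1094 mL


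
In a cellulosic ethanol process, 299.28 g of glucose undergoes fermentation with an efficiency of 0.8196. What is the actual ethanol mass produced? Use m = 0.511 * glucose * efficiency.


Actual ethanol: m = 0.511 * 299.28 * 0.8196
m = 125.3431 g

125.3431 g


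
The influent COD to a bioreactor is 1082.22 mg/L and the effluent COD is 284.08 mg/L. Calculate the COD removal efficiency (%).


eta = (COD_in - COD_out) / COD_in * 100
= (1082.22 - 284.08) / 1082.22 * 100
= 73.7503%

73.7503%


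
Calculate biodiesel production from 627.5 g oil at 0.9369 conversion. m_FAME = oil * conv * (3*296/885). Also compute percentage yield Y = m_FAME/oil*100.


m_FAME = oil * conv * (3 * 296 / 885) = oil * conv * (888/885)
= 627.5 * 0.9369 * 888 / 885
= 589.8976 g
Y = m_FAME / oil * 100 = conv * (888/885) * 100
= 0.9369 * 888 / 885 * 100
= 94.01%

589.8976 g FAME; Y = 94.01%


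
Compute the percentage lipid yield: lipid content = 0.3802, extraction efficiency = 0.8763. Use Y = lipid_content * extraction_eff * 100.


Y = lipid_content * extraction_eff * 100
= 0.3802 * 0.8763 * 100
= 33.3169%

33.3169%


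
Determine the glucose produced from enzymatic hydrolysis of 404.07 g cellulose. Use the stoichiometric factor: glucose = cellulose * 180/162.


glucose = cellulose * 180/162
= 404.07 * 180/162
= 448.9667 g

448.9667 g


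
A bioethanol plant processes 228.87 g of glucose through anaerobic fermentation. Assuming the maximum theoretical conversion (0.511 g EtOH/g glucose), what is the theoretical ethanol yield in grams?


Theoretical ethanol yield: m_EtOH = 0.511 * m_glucose
m_EtOH = 0.511 * 228.87 = 116.9526 g

116.9526 g


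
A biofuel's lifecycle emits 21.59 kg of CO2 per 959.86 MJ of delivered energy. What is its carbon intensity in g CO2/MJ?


CI = CO2 * 1000 / E
= 21.59 * 1000 / 959.86
= 22.4929 g CO2/MJ

22.4929 g CO2/MJ


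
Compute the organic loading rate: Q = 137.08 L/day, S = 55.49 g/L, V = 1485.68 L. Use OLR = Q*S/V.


OLR = Q * S / V
= 137.08 * 55.49 / 1485.68
= 5.1199 g/L/day

5.1199 g/L/day


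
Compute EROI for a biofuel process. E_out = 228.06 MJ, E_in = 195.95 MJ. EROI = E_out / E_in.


EROI = E_out / E_in
= 228.06 / 195.95
= 1.1639

1.1639


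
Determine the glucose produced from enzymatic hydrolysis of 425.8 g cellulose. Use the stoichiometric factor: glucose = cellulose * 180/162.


glucose = cellulose * 180/162
= 425.8 * 180/162
= 473.1111 g

473.1111 g


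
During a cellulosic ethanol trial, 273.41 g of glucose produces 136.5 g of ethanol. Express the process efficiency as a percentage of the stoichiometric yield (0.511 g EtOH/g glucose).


Fermentation efficiency = (actual / (0.511 * glucose)) * 100
= (136.5 / (0.511 * 273.41)) * 100
= 97.7006%

97.7006%


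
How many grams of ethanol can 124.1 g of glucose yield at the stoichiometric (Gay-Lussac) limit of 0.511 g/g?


Theoretical ethanol yield: m_EtOH = 0.511 * m_glucose
m_EtOH = 0.511 * 124.1 = 63.4151 g

63.4151 g


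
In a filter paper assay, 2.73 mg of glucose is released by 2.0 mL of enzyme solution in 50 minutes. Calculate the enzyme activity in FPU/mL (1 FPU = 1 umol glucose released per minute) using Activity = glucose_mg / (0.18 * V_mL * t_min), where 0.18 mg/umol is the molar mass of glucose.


Activity = glucose_mg / (0.18 mg/umol * V_mL * t_min)
= 2.73 / (0.18 * 2.0 * 50)
= 0.1517 FPU/mL

0.1517 FPU/mL


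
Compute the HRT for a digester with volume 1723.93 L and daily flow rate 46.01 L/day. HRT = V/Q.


HRT = V / Q
= 1723.93 / 46.01
= 37.4686 days

37.4686 days


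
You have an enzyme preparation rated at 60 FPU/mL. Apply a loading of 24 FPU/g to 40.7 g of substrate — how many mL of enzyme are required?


V = dosage * m_sub / activity
V = 24 * 40.7 / 60
V = 16.2800 mL

16.2800 mL


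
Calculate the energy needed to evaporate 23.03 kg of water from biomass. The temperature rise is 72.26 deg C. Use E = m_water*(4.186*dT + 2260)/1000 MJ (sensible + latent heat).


E = m_water * (4.186 * dT + 2260) / 1000
= 23.03 * (4.186 * 72.26 + 2260) / 1000
= 59.0139 MJ

59.0139 MJ


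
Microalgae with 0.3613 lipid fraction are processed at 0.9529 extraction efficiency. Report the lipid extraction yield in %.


Y = lipid_content * extraction_eff * 100
= 0.3613 * 0.9529 * 100
= 34.4283%

34.4283%


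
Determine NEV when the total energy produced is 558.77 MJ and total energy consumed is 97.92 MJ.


NEV = E_out - E_in
= 558.77 - 97.92
= 460.8500 MJ

460.8500 MJ


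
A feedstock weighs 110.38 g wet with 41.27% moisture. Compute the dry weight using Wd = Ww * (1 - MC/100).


Wd = Ww * (1 - MC/100)
= 110.38 * (1 - 41.27/100)
= 64.8262 g

64.8262 g


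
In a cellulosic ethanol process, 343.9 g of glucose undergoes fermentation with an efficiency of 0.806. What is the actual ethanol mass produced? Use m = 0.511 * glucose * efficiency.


Actual ethanol: m = 0.511 * 343.9 * 0.806
m = 141.6407 g

141.6407 g


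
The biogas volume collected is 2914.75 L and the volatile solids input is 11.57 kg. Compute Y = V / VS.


Y = V / VS
= 2914.75 / 11.57
= 251.9231 L/kg VS

251.9231 L/kg VS


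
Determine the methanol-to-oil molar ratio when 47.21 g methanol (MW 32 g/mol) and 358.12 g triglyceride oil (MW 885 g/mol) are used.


Molar ratio = n_MeOH / n_oil = (MeOH/32) / (oil/885) = (MeOH * 885) / (32 * oil)
= (47.21 * 885) / (32 * 358.12)
= 3.6458

3.6458


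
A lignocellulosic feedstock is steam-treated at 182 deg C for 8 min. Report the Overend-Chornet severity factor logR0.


logR0 = log10(t * exp((T - 100) / 14.75))
= log10(8 * exp((182 - 100) / 14.75))
= 3.3175

3.3175


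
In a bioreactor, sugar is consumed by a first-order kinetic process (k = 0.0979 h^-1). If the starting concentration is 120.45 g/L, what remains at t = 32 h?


S = S0 * exp(-k * t)
S = 120.45 * exp(-0.0979 * 32)
S = 5.2511 g/L

5.2511 g/L


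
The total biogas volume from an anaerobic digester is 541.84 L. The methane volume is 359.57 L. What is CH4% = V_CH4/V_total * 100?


CH4% = V_CH4 / V_total * 100
= 359.57 / 541.84 * 100
= 66.3609%

66.3609%


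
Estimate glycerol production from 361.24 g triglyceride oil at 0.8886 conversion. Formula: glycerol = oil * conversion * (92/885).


glycerol = oil * conv * (92/885)
= 361.24 * 0.8886 * 92 / 885
= 33.3693 g

33.3693 g


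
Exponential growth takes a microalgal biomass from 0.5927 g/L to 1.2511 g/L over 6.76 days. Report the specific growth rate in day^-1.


mu = ln(X2/X1) / dt
= ln(1.2511/0.5927) / 6.76
= 0.1105 per day

0.1105 per day


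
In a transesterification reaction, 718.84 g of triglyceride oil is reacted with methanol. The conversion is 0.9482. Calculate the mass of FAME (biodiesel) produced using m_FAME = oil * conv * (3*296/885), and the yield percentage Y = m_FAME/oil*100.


m_FAME = oil * conv * (3 * 296 / 885) = oil * conv * (888/885)
= 718.84 * 0.9482 * 888 / 885
= 683.9146 g
Y = m_FAME / oil * 100 = conv * (888/885) * 100
= 0.9482 * 888 / 885 * 100
= 95.14%

683.9146 g FAME; Y = 95.14%


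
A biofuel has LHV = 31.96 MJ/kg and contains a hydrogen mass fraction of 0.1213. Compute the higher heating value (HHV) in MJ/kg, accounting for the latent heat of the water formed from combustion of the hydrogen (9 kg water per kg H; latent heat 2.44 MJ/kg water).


HHV = LHV + H_frac * 9 * 2.44
= 31.96 + 0.1213 * 9 * 2.44
= 34.6237 MJ/kg

34.6237 MJ/kg


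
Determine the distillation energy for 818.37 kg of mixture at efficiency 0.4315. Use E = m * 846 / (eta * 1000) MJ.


E = m * 846 / (eta * 1000)
= 818.37 * 846 / (0.4315 * 1000)
= 1604.4983 MJ

1604.4983 MJ


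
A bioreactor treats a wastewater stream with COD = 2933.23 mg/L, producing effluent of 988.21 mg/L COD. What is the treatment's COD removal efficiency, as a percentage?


eta = (COD_in - COD_out) / COD_in * 100
= (2933.23 - 988.21) / 2933.23 * 100
= 66.3098%

66.3098%


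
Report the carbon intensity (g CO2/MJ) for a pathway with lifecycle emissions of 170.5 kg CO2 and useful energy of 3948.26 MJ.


CI = CO2 * 1000 / E
= 170.5 * 1000 / 3948.26
= 43.1836 g CO2/MJ

43.1836 g CO2/MJ


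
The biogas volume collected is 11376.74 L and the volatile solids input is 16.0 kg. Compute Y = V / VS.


Y = V / VS
= 11376.74 / 16.0
= 711.0462 L/kg VS

711.0462 L/kg VS


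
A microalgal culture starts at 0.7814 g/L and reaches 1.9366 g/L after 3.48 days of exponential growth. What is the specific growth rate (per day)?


mu = ln(X2/X1) / dt
= ln(1.9366/0.7814) / 3.48
= 0.2608 per day

0.2608 per day


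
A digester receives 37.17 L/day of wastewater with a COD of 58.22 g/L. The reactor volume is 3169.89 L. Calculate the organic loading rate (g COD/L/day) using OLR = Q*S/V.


OLR = Q * S / V
= 37.17 * 58.22 / 3169.89
= 0.6827 g/L/day

0.6827 g/L/day


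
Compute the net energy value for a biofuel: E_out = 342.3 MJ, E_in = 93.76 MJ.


NEV = E_out - E_in
= 342.3 - 93.76
= 248.5400 MJ

248.5400 MJ


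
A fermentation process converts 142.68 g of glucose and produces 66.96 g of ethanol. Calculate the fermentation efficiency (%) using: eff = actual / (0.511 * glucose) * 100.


Fermentation efficiency = (actual / (0.511 * glucose)) * 100
= (66.96 / (0.511 * 142.68)) * 100
= 91.8399%

91.8399%


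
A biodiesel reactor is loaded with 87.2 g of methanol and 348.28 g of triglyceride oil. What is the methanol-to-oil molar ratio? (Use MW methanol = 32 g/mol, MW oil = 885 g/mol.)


Molar ratio = n_MeOH / n_oil = (MeOH/32) / (oil/885) = (MeOH * 885) / (32 * oil)
= (87.2 * 885) / (32 * 348.28)
= 6.9244

6.9244


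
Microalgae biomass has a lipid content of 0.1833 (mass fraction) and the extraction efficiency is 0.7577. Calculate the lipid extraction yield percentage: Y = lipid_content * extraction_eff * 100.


Y = lipid_content * extraction_eff * 100
= 0.1833 * 0.7577 * 100
= 13.8886%

13.8886%


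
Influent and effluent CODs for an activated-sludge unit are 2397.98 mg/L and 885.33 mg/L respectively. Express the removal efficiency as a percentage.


eta = (COD_in - COD_out) / COD_in * 100
= (2397.98 - 885.33) / 2397.98 * 100
= 63.0802%

63.0802%


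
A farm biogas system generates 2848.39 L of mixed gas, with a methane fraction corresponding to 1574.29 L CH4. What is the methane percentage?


CH4% = V_CH4 / V_total * 100
= 1574.29 / 2848.39 * 100
= 55.2695%

55.2695%


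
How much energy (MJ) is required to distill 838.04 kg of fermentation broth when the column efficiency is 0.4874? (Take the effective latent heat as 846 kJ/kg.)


E = m * 846 / (eta * 1000)
= 838.04 * 846 / (0.4874 * 1000)
= 1454.6201 MJ

1454.6201 MJ


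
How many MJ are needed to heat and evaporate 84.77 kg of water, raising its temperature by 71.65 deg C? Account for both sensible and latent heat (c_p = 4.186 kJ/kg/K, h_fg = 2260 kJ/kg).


E = m_water * (4.186 * dT + 2260) / 1000
= 84.77 * (4.186 * 71.65 + 2260) / 1000
= 217.0050 MJ

217.0050 MJ


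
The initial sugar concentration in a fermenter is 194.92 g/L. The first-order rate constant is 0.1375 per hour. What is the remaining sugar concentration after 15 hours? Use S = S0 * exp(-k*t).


S = S0 * exp(-k * t)
S = 194.92 * exp(-0.1375 * 15)
S = 24.7813 g/L

24.7813 g/L


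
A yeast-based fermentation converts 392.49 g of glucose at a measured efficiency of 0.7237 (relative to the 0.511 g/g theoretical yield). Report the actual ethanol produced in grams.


Actual ethanol: m = 0.511 * 392.49 * 0.7237
m = 145.1470 g

145.1470 g


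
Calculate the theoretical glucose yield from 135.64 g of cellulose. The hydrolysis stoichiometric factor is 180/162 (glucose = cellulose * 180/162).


glucose = cellulose * 180/162
= 135.64 * 180/162
= 150.7111 g

150.7111 g


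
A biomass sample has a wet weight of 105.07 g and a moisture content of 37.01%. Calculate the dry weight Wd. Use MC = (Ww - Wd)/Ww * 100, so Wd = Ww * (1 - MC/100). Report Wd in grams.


Wd = Ww * (1 - MC/100)
= 105.07 * (1 - 37.01/100)
= 66.1836 g

66.1836 g


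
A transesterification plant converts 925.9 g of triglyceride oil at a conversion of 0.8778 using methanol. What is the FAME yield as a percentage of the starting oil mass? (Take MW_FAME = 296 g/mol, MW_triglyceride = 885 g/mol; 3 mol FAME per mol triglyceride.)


m_FAME = oil * conv * (3 * 296 / 885) = oil * conv * (888/885)
= 925.9 * 0.8778 * 888 / 885
= 815.5101 g
Y = m_FAME / oil * 100 = conv * (888/885) * 100
= 0.8778 * 888 / 885 * 100
= 88.08%

88.08%


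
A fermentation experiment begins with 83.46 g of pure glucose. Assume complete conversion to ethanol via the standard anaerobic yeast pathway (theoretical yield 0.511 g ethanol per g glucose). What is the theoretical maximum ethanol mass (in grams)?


Theoretical ethanol yield: m_EtOH = 0.511 * m_glucose
m_EtOH = 0.511 * 83.46 = 42.6481 g

42.6481 g


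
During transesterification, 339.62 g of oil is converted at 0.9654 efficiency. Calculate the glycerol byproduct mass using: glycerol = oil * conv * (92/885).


glycerol = oil * conv * (92/885)
= 339.62 * 0.9654 * 92 / 885
= 34.0836 g

34.0836 g


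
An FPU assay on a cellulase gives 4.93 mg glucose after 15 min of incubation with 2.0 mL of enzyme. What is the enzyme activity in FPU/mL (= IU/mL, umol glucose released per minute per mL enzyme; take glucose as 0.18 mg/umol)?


Activity = glucose_mg / (0.18 mg/umol * V_mL * t_min)
= 4.93 / (0.18 * 2.0 * 15)
= 0.9130 FPU/mL

0.9130 FPU/mL


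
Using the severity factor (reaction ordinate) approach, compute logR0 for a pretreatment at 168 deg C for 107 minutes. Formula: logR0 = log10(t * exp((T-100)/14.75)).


logR0 = log10(t * exp((T - 100) / 14.75))
= log10(107 * exp((168 - 100) / 14.75))
= 4.0316

4.0316


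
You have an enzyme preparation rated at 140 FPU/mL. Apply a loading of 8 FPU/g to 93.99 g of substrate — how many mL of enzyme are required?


V = dosage * m_sub / activity
V = 8 * 93.99 / 140
V = 5.3709 mL

5.3709 mL


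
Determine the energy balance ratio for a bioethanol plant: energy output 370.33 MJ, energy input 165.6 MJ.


EROI = E_out / E_in
= 370.33 / 165.6
= 2.2363

2.2363


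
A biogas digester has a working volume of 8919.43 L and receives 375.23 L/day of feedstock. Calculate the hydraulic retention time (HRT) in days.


HRT = V / Q
= 8919.43 / 375.23
= 23.7706 days

23.7706 days


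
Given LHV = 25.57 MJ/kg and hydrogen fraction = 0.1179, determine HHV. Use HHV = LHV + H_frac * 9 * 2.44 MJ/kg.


HHV = LHV + H_frac * 9 * 2.44
= 25.57 + 0.1179 * 9 * 2.44
= 28.1591 MJ/kg

28.1591 MJ/kg


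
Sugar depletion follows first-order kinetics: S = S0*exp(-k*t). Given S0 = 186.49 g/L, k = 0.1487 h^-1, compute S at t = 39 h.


S = S0 * exp(-k * t)
S = 186.49 * exp(-0.1487 * 39)
S = 0.5650 g/L

0.5650 g/L


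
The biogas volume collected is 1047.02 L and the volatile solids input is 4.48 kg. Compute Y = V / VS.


Y = V / VS
= 1047.02 / 4.48
= 233.7098 L/kg VS

233.7098 L/kg VS


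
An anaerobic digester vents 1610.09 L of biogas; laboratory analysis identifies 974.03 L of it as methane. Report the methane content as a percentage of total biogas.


CH4% = V_CH4 / V_total * 100
= 974.03 / 1610.09 * 100
= 60.4954%

60.4954%


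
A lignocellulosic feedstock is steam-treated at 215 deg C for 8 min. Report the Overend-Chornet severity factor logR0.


logR0 = log10(t * exp((T - 100) / 14.75))
= log10(8 * exp((215 - 100) / 14.75))
= 4.2891

4.2891


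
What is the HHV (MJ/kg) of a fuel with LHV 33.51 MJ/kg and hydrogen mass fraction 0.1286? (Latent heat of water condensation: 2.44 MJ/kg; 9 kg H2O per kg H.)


HHV = LHV + H_frac * 9 * 2.44
= 33.51 + 0.1286 * 9 * 2.44
= 36.3341 MJ/kg

36.3341 MJ/kg


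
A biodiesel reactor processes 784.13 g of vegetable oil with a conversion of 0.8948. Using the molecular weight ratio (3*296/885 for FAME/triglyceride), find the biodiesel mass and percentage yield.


m_FAME = oil * conv * (3 * 296 / 885) = oil * conv * (888/885)
= 784.13 * 0.8948 * 888 / 885
= 704.0180 g
Y = m_FAME / oil * 100 = conv * (888/885) * 100
= 0.8948 * 888 / 885 * 100
= 89.78%

704.0180 g FAME; Y = 89.78%


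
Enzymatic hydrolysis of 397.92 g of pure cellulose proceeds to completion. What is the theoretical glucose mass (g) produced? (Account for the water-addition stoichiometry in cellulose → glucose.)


glucose = cellulose * 180/162
= 397.92 * 180/162
= 442.1333 g

442.1333 g


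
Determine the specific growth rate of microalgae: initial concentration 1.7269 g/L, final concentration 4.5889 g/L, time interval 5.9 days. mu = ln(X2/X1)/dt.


mu = ln(X2/X1) / dt
= ln(4.5889/1.7269) / 5.9
= 0.1656 per day

0.1656 per day


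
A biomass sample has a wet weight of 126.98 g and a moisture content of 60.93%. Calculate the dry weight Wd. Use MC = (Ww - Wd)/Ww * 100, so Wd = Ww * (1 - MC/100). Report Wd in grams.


Wd = Ww * (1 - MC/100)
= 126.98 * (1 - 60.93/100)
= 49.6111 g

49.6111 g


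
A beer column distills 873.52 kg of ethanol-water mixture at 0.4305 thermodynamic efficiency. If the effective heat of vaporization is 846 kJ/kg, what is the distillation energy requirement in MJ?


E = m * 846 / (eta * 1000)
= 873.52 * 846 / (0.4305 * 1000)
= 1716.6038 MJ

1716.6038 MJ


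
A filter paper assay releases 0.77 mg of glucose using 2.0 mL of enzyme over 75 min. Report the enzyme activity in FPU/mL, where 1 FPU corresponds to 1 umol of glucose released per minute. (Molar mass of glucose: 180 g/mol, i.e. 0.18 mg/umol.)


Activity = glucose_mg / (0.18 mg/umol * V_mL * t_min)
= 0.77 / (0.18 * 2.0 * 75)
= 0.0285 FPU/mL

0.0285 FPU/mL


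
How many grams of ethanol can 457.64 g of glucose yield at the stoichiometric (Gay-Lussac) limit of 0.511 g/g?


Theoretical ethanol yield: m_EtOH = 0.511 * m_glucose
m_EtOH = 0.511 * 457.64 = 233.8540 g

233.8540 g


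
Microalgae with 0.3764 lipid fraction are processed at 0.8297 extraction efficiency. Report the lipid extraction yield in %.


Y = lipid_content * extraction_eff * 100
= 0.3764 * 0.8297 * 100
= 31.2299%

31.2299%


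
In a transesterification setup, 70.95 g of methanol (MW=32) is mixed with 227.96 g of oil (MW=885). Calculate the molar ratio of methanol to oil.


Molar ratio = n_MeOH / n_oil = (MeOH/32) / (oil/885) = (MeOH * 885) / (32 * oil)
= (70.95 * 885) / (32 * 227.96)
= 8.6077

8.6077


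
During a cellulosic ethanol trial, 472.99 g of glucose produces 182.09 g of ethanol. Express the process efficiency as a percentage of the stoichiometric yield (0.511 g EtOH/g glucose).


Fermentation efficiency = (actual / (0.511 * glucose)) * 100
= (182.09 / (0.511 * 472.99)) * 100
= 75.3379%

75.3379%


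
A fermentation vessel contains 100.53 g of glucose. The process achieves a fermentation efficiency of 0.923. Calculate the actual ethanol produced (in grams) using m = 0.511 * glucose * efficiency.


Actual ethanol: m = 0.511 * 100.53 * 0.923
m = 47.4153 g

47.4153 g


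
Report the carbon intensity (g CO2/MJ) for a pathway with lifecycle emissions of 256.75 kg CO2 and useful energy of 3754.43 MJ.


CI = CO2 * 1000 / E
= 256.75 * 1000 / 3754.43
= 68.3859 g CO2/MJ

68.3859 g CO2/MJ


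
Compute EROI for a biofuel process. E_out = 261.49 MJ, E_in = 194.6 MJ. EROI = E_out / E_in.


EROI = E_out / E_in
= 261.49 / 194.6
= 1.3437

1.3437


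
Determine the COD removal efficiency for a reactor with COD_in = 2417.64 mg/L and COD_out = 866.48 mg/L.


eta = (COD_in - COD_out) / COD_in * 100
= (2417.64 - 866.48) / 2417.64 * 100
= 64.1601%

64.1601%


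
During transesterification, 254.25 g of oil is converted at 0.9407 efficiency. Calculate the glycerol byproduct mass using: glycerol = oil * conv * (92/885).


glycerol = oil * conv * (92/885)
= 254.25 * 0.9407 * 92 / 885
= 24.8632 g

24.8632 g


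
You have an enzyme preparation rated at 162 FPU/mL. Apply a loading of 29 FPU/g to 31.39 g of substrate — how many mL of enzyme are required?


V = dosage * m_sub / activity
V = 29 * 31.39 / 162
V = 5.6192 mL

5.6192 mL


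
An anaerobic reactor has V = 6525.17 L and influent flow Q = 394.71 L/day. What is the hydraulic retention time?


HRT = V / Q
= 6525.17 / 394.71
= 16.5316 days

16.5316 days


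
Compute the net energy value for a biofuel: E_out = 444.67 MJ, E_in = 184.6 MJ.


NEV = E_out - E_in
= 444.67 - 184.6
= 260.0700 MJ

260.0700 MJ


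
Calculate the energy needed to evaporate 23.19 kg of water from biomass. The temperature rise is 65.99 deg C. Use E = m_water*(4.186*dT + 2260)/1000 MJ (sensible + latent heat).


E = m_water * (4.186 * dT + 2260) / 1000
= 23.19 * (4.186 * 65.99 + 2260) / 1000
= 58.8153 MJ

58.8153 MJ


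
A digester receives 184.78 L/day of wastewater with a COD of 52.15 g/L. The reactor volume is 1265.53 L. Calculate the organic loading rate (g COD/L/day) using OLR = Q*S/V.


OLR = Q * S / V
= 184.78 * 52.15 / 1265.53
= 7.6144 g/L/day

7.6144 g/L/day


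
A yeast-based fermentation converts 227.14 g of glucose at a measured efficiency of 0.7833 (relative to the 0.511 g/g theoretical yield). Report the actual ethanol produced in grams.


Actual ethanol: m = 0.511 * 227.14 * 0.7833
m = 90.9165 g

90.9165 g


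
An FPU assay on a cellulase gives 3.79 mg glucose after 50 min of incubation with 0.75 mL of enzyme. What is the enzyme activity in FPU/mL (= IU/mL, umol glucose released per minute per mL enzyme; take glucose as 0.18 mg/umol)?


Activity = glucose_mg / (0.18 mg/umol * V_mL * t_min)
= 3.79 / (0.18 * 0.75 * 50)
= 0.5615 FPU/mL

0.5615 FPU/mL


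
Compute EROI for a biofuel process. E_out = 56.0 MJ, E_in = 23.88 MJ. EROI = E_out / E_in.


EROI = E_out / E_in
= 56.0 / 23.88
= 2.3451

2.3451


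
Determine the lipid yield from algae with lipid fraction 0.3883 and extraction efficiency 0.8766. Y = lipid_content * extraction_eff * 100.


Y = lipid_content * extraction_eff * 100
= 0.3883 * 0.8766 * 100
= 34.0384%

34.0384%


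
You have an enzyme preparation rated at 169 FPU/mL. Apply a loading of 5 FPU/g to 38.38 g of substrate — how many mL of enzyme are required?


V = dosage * m_sub / activity
V = 5 * 38.38 / 169
V = 1.1355 mL

1.1355 mL


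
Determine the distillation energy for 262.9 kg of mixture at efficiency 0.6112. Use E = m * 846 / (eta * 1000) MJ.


E = m * 846 / (eta * 1000)
= 262.9 * 846 / (0.6112 * 1000)
= 363.8963 MJ

363.8963 MJ


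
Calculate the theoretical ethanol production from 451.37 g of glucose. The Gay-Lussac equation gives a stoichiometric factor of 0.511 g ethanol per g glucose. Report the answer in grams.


Theoretical ethanol yield: m_EtOH = 0.511 * m_glucose
m_EtOH = 0.511 * 451.37 = 230.6501 g

230.6501 g


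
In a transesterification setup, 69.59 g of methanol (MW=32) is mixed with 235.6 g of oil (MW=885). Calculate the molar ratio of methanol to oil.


Molar ratio = n_MeOH / n_oil = (MeOH/32) / (oil/885) = (MeOH * 885) / (32 * oil)
= (69.59 * 885) / (32 * 235.6)
= 8.1689

8.1689


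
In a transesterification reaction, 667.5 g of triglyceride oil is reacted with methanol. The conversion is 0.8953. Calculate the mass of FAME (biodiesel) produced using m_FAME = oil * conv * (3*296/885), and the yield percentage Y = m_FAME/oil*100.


m_FAME = oil * conv * (3 * 296 / 885) = oil * conv * (888/885)
= 667.5 * 0.8953 * 888 / 885
= 599.6386 g
Y = m_FAME / oil * 100 = conv * (888/885) * 100
= 0.8953 * 888 / 885 * 100
= 89.83%

599.6386 g FAME; Y = 89.83%


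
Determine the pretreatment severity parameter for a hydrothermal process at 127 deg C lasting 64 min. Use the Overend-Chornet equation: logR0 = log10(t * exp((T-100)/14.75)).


logR0 = log10(t * exp((T - 100) / 14.75))
= log10(64 * exp((127 - 100) / 14.75))
= 2.6012

2.6012


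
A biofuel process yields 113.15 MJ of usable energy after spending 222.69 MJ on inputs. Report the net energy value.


NEV = E_out - E_in
= 113.15 - 222.69
= -109.5400 MJ

-109.5400 MJ


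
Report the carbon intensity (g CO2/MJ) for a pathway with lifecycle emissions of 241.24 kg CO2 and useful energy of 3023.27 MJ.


CI = CO2 * 1000 / E
= 241.24 * 1000 / 3023.27
= 79.7944 g CO2/MJ

79.7944 g CO2/MJ


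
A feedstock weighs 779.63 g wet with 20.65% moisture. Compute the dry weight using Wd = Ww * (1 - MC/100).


Wd = Ww * (1 - MC/100)
= 779.63 * (1 - 20.65/100)
= 618.6364 g

618.6364 g


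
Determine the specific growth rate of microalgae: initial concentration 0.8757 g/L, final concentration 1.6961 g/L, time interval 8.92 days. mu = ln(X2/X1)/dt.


mu = ln(X2/X1) / dt
= ln(1.6961/0.8757) / 8.92
= 0.0741 per day

0.0741 per day


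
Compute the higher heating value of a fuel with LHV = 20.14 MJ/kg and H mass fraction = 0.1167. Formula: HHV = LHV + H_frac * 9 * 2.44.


HHV = LHV + H_frac * 9 * 2.44
= 20.14 + 0.1167 * 9 * 2.44
= 22.7027 MJ/kg

22.7027 MJ/kg


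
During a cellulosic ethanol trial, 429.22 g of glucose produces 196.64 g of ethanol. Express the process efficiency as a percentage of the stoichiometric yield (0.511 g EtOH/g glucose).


Fermentation efficiency = (actual / (0.511 * glucose)) * 100
= (196.64 / (0.511 * 429.22)) * 100
= 89.6543%

89.6543%


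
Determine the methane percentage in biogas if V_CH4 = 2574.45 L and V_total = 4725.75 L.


CH4% = V_CH4 / V_total * 100
= 2574.45 / 4725.75 * 100
= 54.4771%

54.4771%


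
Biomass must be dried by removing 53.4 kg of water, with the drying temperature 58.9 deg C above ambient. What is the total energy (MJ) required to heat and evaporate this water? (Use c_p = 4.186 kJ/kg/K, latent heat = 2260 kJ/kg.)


E = m_water * (4.186 * dT + 2260) / 1000
= 53.4 * (4.186 * 58.9 + 2260) / 1000
= 133.8501 MJ

133.8501 MJ


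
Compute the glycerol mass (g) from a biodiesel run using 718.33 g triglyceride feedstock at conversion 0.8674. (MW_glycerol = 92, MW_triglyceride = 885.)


glycerol = oil * conv * (92/885)
= 718.33 * 0.8674 * 92 / 885
= 64.7721 g

64.7721 g


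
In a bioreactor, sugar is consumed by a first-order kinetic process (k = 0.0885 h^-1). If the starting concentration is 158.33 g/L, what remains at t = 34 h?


S = S0 * exp(-k * t)
S = 158.33 * exp(-0.0885 * 34)
S = 7.8122 g/L

7.8122 g/L


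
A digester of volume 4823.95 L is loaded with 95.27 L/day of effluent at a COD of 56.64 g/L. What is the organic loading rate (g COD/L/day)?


OLR = Q * S / V
= 95.27 * 56.64 / 4823.95
= 1.1186 g/L/day

1.1186 g/L/day


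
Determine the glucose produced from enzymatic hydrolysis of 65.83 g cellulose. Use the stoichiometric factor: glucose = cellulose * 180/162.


glucose = cellulose * 180/162
= 65.83 * 180/162
= 73.1444 g

73.1444 g


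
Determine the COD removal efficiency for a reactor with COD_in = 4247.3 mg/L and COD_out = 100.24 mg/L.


eta = (COD_in - COD_out) / COD_in * 100
= (4247.3 - 100.24) / 4247.3 * 100
= 97.6399%

97.6399%


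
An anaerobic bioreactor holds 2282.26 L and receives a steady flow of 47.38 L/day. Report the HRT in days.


HRT = V / Q
= 2282.26 / 47.38
= 48.1693 days

48.1693 days


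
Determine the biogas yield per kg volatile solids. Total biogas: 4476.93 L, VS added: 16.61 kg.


Y = V / VS
= 4476.93 / 16.61
= 269.5322 L/kg VS

269.5322 L/kg VS


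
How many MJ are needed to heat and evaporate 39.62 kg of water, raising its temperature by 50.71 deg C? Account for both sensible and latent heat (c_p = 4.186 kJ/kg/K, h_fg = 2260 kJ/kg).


E = m_water * (4.186 * dT + 2260) / 1000
= 39.62 * (4.186 * 50.71 + 2260) / 1000
= 97.9514 MJ

97.9514 MJ


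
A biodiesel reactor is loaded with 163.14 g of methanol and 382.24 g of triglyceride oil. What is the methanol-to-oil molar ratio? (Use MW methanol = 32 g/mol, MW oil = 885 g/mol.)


Molar ratio = n_MeOH / n_oil = (MeOH/32) / (oil/885) = (MeOH * 885) / (32 * oil)
= (163.14 * 885) / (32 * 382.24)
= 11.8037

11.8037


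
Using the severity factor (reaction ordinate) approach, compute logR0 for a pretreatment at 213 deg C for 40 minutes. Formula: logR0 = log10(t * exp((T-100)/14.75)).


logR0 = log10(t * exp((T - 100) / 14.75))
= log10(40 * exp((213 - 100) / 14.75))
= 4.9292

4.9292


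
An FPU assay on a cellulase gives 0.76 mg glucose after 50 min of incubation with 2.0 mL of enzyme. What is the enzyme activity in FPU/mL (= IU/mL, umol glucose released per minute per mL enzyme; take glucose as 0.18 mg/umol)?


Activity = glucose_mg / (0.18 mg/umol * V_mL * t_min)
= 0.76 / (0.18 * 2.0 * 50)
= 0.0422 FPU/mL

0.0422 FPU/mL


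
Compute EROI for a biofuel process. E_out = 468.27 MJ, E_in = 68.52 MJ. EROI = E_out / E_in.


EROI = E_out / E_in
= 468.27 / 68.52
= 6.8341

6.8341


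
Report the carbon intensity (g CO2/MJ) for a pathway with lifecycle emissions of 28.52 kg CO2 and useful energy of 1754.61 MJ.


CI = CO2 * 1000 / E
= 28.52 * 1000 / 1754.61
= 16.2543 g CO2/MJ

16.2543 g CO2/MJ


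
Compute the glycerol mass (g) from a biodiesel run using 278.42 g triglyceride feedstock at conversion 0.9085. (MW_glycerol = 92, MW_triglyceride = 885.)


glycerol = oil * conv * (92/885)
= 278.42 * 0.9085 * 92 / 885
= 26.2948 g

26.2948 g


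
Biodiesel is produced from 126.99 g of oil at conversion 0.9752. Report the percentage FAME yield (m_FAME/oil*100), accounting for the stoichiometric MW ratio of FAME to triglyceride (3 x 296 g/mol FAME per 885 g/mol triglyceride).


m_FAME = oil * conv * (3 * 296 / 885) = oil * conv * (888/885)
= 126.99 * 0.9752 * 888 / 885
= 124.2604 g
Y = m_FAME / oil * 100 = conv * (888/885) * 100
= 0.9752 * 888 / 885 * 100
= 97.85%

97.85%


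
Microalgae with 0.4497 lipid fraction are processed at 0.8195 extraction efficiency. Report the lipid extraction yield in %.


Y = lipid_content * extraction_eff * 100
= 0.4497 * 0.8195 * 100
= 36.8529%

36.8529%


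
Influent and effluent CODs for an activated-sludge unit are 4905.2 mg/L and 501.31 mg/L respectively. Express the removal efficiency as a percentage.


eta = (COD_in - COD_out) / COD_in * 100
= (4905.2 - 501.31) / 4905.2 * 100
= 89.7800%

89.7800%


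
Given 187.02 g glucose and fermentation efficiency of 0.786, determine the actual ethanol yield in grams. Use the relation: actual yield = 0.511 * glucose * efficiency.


Actual ethanol: m = 0.511 * 187.02 * 0.786
m = 75.1158 g

75.1158 g


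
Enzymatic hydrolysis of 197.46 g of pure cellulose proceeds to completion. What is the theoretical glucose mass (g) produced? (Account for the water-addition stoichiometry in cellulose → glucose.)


glucose = cellulose * 180/162
= 197.46 * 180/162
= 219.4000 g

219.4000 g


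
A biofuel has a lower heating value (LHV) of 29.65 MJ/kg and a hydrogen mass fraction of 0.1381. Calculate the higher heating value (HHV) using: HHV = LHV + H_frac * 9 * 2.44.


HHV = LHV + H_frac * 9 * 2.44
= 29.65 + 0.1381 * 9 * 2.44
= 32.6827 MJ/kg

32.6827 MJ/kg


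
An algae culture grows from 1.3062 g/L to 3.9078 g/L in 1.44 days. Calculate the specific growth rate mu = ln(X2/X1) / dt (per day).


mu = ln(X2/X1) / dt
= ln(3.9078/1.3062) / 1.44
= 0.7610 per day

0.7610 per day


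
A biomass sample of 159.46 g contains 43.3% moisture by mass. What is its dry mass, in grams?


Wd = Ww * (1 - MC/100)
= 159.46 * (1 - 43.3/100)
= 90.4138 g

90.4138 g


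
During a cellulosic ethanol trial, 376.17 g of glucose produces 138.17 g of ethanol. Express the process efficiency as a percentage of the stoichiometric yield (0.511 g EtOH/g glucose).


Fermentation efficiency = (actual / (0.511 * glucose)) * 100
= (138.17 / (0.511 * 376.17)) * 100
= 71.8801%

71.8801%


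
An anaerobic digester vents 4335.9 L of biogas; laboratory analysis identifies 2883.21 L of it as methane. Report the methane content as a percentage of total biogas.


CH4% = V_CH4 / V_total * 100
= 2883.21 / 4335.9 * 100
= 66.4962%

66.4962%


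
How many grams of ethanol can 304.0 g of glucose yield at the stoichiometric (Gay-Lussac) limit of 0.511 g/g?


Theoretical ethanol yield: m_EtOH = 0.511 * m_glucose
m_EtOH = 0.511 * 304.0 = 155.3440 g

155.3440 g


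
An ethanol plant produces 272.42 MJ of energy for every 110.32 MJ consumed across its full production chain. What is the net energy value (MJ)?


NEV = E_out - E_in
= 272.42 - 110.32
= 162.1000 MJ

162.1000 MJ


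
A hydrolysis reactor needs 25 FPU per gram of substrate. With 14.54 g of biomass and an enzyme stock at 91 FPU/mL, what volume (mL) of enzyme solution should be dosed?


V = dosage * m_sub / activity
V = 25 * 14.54 / 91
V = 3.9945 mL

3.9945 mL


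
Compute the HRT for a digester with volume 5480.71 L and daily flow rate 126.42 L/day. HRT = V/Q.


HRT = V / Q
= 5480.71 / 126.42
= 43.3532 days

43.3532 days


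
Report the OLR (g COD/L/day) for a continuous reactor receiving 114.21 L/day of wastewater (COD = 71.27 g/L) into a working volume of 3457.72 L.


OLR = Q * S / V
= 114.21 * 71.27 / 3457.72
= 2.3541 g/L/day

2.3541 g/L/day


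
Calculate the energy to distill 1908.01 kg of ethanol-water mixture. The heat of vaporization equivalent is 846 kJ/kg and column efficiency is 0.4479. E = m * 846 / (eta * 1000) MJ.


E = m * 846 / (eta * 1000)
= 1908.01 * 846 / (0.4479 * 1000)
= 3603.8769 MJ

3603.8769 MJ


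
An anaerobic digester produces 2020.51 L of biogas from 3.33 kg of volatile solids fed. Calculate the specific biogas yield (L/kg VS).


Y = V / VS
= 2020.51 / 3.33
= 606.7598 L/kg VS

606.7598 L/kg VS


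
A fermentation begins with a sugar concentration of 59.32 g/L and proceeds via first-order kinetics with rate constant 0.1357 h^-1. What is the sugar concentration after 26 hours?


S = S0 * exp(-k * t)
S = 59.32 * exp(-0.1357 * 26)
S = 1.7415 g/L

1.7415 g/L


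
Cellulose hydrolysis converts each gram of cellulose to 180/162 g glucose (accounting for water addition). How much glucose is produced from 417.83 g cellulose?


glucose = cellulose * 180/162
= 417.83 * 180/162
= 464.2556 g

464.2556 g


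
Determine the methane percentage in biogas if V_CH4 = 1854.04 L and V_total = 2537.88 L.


CH4% = V_CH4 / V_total * 100
= 1854.04 / 2537.88 * 100
= 73.0547%

73.0547%


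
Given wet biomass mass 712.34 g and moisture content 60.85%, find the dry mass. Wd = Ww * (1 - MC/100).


Wd = Ww * (1 - MC/100)
= 712.34 * (1 - 60.85/100)
= 278.8811 g

278.8811 g


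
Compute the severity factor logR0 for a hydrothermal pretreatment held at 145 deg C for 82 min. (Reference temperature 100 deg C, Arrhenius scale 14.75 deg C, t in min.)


logR0 = log10(t * exp((T - 100) / 14.75))
= log10(82 * exp((145 - 100) / 14.75))
= 3.2388

3.2388


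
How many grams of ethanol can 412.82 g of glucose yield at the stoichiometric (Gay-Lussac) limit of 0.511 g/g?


Theoretical ethanol yield: m_EtOH = 0.511 * m_glucose
m_EtOH = 0.511 * 412.82 = 210.9510 g

210.9510 g


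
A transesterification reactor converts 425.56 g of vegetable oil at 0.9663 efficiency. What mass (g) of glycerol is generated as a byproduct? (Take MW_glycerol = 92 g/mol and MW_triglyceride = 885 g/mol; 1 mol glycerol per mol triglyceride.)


glycerol = oil * conv * (92/885)
= 425.56 * 0.9663 * 92 / 885
= 42.7482 g

42.7482 g


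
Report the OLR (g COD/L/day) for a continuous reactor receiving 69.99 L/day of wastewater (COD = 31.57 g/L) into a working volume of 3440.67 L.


OLR = Q * S / V
= 69.99 * 31.57 / 3440.67
= 0.6422 g/L/day

0.6422 g/L/day


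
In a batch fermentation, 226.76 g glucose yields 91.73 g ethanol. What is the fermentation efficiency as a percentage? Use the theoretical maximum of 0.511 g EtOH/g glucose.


Fermentation efficiency = (actual / (0.511 * glucose)) * 100
= (91.73 / (0.511 * 226.76)) * 100
= 79.1633%

79.1633%


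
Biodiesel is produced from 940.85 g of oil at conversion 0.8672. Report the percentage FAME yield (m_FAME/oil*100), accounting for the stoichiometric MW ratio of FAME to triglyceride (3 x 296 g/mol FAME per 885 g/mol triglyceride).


m_FAME = oil * conv * (3 * 296 / 885) = oil * conv * (888/885)
= 940.85 * 0.8672 * 888 / 885
= 818.6709 g
Y = m_FAME / oil * 100 = conv * (888/885) * 100
= 0.8672 * 888 / 885 * 100
= 87.01%

87.01%


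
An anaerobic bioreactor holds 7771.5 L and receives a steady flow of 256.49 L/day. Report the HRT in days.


HRT = V / Q
= 7771.5 / 256.49
= 30.2994 days

30.2994 days


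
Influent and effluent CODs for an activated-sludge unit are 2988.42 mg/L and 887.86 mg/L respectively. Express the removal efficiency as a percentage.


eta = (COD_in - COD_out) / COD_in * 100
= (2988.42 - 887.86) / 2988.42 * 100
= 70.2900%

70.2900%


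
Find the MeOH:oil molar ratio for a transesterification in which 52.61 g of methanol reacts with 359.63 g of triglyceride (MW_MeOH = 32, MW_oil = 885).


Molar ratio = n_MeOH / n_oil = (MeOH/32) / (oil/885) = (MeOH * 885) / (32 * oil)
= (52.61 * 885) / (32 * 359.63)
= 4.0458

4.0458


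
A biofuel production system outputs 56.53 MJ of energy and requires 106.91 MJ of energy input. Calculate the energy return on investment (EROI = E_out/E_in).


EROI = E_out / E_in
= 56.53 / 106.91
= 0.5288

0.5288


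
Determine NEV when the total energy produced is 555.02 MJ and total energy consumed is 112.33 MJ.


NEV = E_out - E_in
= 555.02 - 112.33
= 442.6900 MJ

442.6900 MJ


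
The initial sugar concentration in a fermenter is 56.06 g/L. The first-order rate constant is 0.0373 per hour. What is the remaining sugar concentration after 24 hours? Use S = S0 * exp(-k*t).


S = S0 * exp(-k * t)
S = 56.06 * exp(-0.0373 * 24)
S = 22.9020 g/L

22.9020 g/L
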